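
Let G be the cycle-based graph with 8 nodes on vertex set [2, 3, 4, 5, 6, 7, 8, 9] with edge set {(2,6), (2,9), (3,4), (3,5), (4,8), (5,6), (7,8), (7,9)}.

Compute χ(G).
χ(G) = 2

Clique number ω(G) = 2 (lower bound: χ ≥ ω).
The graph is bipartite (no odd cycle), so 2 colors suffice: χ(G) = 2.
A valid 2-coloring: color 1: [2, 4, 5, 7]; color 2: [3, 6, 8, 9].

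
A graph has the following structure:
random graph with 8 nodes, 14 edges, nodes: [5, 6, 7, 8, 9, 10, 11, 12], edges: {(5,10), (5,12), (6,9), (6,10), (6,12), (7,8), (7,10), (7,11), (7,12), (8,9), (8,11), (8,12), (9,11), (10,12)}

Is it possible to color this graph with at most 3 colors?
No, G is not 3-colorable

Suppose a proper 3-coloring c exists. The clique [5, 10, 12] takes 3 distinct colors; by symmetry let c(5) = 1, c(10) = 2, c(12) = 3.
- Vertex 7: neighbors [10, 12] already have colors [2, 3] ⇒ c(7) = 1.
- Vertex 8: neighbors [7, 12] already have colors [1, 3] ⇒ c(8) = 2.
- Vertex 6: neighbors [10, 12] already have colors [2, 3] ⇒ c(6) = 1.
- Vertex 9: neighbors [6, 8] already have colors [1, 2] ⇒ c(9) = 3.
- Vertex 11: neighbors [7, 8, 9] already have colors [1, 2, 3] — all 3 colors blocked. Contradiction.
The forced assignments end in a contradiction, so G has no proper 3-coloring (χ ≥ 4).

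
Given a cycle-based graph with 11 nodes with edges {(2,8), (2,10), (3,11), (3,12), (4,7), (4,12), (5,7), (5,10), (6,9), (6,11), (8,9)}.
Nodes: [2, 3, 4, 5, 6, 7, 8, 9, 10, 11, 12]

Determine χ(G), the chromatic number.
Clique number ω(G) = 2 (lower bound: χ ≥ ω).
Odd cycle [11, 3, 12, 4, 7, 5, 10, 2, 8, 9, 6] needs 3 colors (χ ≥ 3).
The coloring below uses 3 colors, so χ(G) = 3.
A valid 3-coloring: color 1: [7, 9, 10, 11, 12]; color 2: [2, 3, 4, 5, 6]; color 3: [8].

χ(G) = 3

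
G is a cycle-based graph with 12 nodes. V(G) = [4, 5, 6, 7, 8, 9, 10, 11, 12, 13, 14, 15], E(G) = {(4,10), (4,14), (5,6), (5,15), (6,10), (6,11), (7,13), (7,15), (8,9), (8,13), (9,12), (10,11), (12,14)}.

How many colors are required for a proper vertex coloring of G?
Clique number ω(G) = 3 (lower bound: χ ≥ ω).
The clique on [6, 10, 11] has size 3, forcing χ ≥ 3, and the coloring below uses 3 colors, so χ(G) = 3.
A valid 3-coloring: color 1: [4, 6, 12, 13, 15]; color 2: [5, 7, 8, 10, 14]; color 3: [9, 11].

χ(G) = 3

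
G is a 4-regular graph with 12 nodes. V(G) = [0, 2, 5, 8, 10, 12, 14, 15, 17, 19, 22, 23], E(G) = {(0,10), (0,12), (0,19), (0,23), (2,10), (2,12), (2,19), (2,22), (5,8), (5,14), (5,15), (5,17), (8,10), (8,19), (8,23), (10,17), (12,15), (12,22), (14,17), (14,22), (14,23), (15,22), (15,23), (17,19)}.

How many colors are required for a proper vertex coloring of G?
Clique number ω(G) = 3 (lower bound: χ ≥ ω).
The clique on [2, 12, 22] has size 3, forcing χ ≥ 3, and the coloring below uses 3 colors, so χ(G) = 3.
A valid 3-coloring: color 1: [0, 2, 8, 14, 15]; color 2: [5, 10, 19, 22, 23]; color 3: [12, 17].

χ(G) = 3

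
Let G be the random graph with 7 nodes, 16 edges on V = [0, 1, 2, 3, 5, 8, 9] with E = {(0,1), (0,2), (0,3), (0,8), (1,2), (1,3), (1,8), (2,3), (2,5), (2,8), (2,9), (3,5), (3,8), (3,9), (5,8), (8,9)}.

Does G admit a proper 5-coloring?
Yes, G is 5-colorable

A valid 5-coloring: color 1: [3]; color 2: [2]; color 3: [8]; color 4: [0, 5, 9]; color 5: [1].
(χ(G) = 5 ≤ 5.)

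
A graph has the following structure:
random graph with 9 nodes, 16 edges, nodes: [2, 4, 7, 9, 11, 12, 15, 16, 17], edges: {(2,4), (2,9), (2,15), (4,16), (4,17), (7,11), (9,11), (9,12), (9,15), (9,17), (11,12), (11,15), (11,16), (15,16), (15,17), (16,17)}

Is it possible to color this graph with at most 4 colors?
Yes, G is 4-colorable

A valid 4-coloring: color 1: [7, 9, 16]; color 2: [4, 12, 15]; color 3: [2, 11, 17].
(χ(G) = 3 ≤ 4.)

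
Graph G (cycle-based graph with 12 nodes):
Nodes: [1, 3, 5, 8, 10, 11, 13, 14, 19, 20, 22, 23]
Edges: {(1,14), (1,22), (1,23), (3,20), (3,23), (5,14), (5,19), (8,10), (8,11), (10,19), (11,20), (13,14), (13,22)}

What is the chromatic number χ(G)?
χ(G) = 2

Clique number ω(G) = 2 (lower bound: χ ≥ ω).
The graph is bipartite (no odd cycle), so 2 colors suffice: χ(G) = 2.
A valid 2-coloring: color 1: [8, 14, 19, 20, 22, 23]; color 2: [1, 3, 5, 10, 11, 13].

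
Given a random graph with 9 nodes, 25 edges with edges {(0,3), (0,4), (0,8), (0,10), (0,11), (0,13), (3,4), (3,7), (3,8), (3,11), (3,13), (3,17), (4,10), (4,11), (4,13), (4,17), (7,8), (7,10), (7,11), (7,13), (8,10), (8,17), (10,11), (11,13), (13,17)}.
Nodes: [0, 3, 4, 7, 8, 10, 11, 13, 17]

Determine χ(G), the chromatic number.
Clique number ω(G) = 5 (lower bound: χ ≥ ω).
The clique on [0, 3, 4, 11, 13] has size 5, forcing χ ≥ 5, and the coloring below uses 5 colors, so χ(G) = 5.
A valid 5-coloring: color 1: [3, 10]; color 2: [4, 7]; color 3: [8, 11]; color 4: [0, 17]; color 5: [13].

χ(G) = 5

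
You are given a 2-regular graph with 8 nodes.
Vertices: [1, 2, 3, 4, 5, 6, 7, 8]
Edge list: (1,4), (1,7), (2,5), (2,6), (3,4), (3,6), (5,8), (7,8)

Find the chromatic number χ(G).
χ(G) = 2

Clique number ω(G) = 2 (lower bound: χ ≥ ω).
The graph is bipartite (no odd cycle), so 2 colors suffice: χ(G) = 2.
A valid 2-coloring: color 1: [4, 5, 6, 7]; color 2: [1, 2, 3, 8].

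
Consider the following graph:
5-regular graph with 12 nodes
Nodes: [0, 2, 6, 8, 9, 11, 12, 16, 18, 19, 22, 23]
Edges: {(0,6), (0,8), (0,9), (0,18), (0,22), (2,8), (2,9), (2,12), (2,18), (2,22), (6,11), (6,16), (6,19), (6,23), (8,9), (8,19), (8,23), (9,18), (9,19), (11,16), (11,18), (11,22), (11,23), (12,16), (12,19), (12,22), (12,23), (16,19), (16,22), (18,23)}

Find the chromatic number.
Clique number ω(G) = 3 (lower bound: χ ≥ ω).
Odd cycle [12, 22, 11, 6, 19] needs 3 colors (χ ≥ 3).
Vertex 16 is adjacent to every vertex of [6, 11, 12, 19, 22], which already need 3 colors among themselves, so 16 needs a new color (χ ≥ 4).
The coloring below uses 4 colors, so χ(G) = 4.
A valid 4-coloring: color 1: [0, 2, 11, 19]; color 2: [9, 16, 23]; color 3: [6, 8, 12, 18]; color 4: [22].

χ(G) = 4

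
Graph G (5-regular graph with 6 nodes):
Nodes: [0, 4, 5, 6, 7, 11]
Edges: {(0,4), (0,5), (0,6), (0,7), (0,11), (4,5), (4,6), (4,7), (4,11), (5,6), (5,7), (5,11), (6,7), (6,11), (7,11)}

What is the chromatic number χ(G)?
Clique number ω(G) = 6 (lower bound: χ ≥ ω).
The clique on [0, 4, 5, 6, 7, 11] has size 6, forcing χ ≥ 6, and the coloring below uses 6 colors, so χ(G) = 6.
A valid 6-coloring: color 1: [4]; color 2: [11]; color 3: [5]; color 4: [0]; color 5: [6]; color 6: [7].

χ(G) = 6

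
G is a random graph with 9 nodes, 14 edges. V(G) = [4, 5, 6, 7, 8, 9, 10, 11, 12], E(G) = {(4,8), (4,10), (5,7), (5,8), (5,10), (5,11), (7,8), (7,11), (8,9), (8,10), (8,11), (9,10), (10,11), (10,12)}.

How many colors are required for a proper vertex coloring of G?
χ(G) = 4

Clique number ω(G) = 4 (lower bound: χ ≥ ω).
The clique on [5, 8, 10, 11] has size 4, forcing χ ≥ 4, and the coloring below uses 4 colors, so χ(G) = 4.
A valid 4-coloring: color 1: [6, 7, 10]; color 2: [8, 12]; color 3: [4, 9, 11]; color 4: [5].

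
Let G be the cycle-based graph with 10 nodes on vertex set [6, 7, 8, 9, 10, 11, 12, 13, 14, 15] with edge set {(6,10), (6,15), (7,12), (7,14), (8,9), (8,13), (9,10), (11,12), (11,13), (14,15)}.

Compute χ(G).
Clique number ω(G) = 2 (lower bound: χ ≥ ω).
The graph is bipartite (no odd cycle), so 2 colors suffice: χ(G) = 2.
A valid 2-coloring: color 1: [6, 9, 12, 13, 14]; color 2: [7, 8, 10, 11, 15].

χ(G) = 2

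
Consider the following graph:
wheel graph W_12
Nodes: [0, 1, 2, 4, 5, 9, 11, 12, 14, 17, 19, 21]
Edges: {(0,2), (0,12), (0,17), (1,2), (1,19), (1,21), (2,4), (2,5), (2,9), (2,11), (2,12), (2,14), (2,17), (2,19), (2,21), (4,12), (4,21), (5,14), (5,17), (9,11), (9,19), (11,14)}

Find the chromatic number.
Clique number ω(G) = 3 (lower bound: χ ≥ ω).
Odd cycle [14, 11, 9, 19, 1, 21, 4, 12, 0, 17, 5] needs 3 colors (χ ≥ 3).
Vertex 2 is adjacent to every vertex of [0, 1, 4, 5, 9, 11, 12, 14, 17, 19, 21], which already need 3 colors among themselves, so 2 needs a new color (χ ≥ 4).
The coloring below uses 4 colors, so χ(G) = 4.
A valid 4-coloring: color 1: [2]; color 2: [1, 4, 9, 14, 17]; color 3: [5, 11, 12, 19, 21]; color 4: [0].

χ(G) = 4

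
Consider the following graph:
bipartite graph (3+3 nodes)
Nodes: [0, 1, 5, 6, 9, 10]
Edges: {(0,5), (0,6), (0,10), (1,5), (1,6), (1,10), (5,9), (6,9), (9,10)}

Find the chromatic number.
Clique number ω(G) = 2 (lower bound: χ ≥ ω).
The graph is bipartite (no odd cycle), so 2 colors suffice: χ(G) = 2.
A valid 2-coloring: color 1: [0, 1, 9]; color 2: [5, 6, 10].

χ(G) = 2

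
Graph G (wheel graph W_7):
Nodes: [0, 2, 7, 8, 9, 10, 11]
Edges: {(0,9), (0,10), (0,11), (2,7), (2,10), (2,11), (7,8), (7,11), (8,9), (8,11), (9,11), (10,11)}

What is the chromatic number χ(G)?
χ(G) = 3

Clique number ω(G) = 3 (lower bound: χ ≥ ω).
The clique on [0, 9, 11] has size 3, forcing χ ≥ 3, and the coloring below uses 3 colors, so χ(G) = 3.
A valid 3-coloring: color 1: [11]; color 2: [0, 2, 8]; color 3: [7, 9, 10].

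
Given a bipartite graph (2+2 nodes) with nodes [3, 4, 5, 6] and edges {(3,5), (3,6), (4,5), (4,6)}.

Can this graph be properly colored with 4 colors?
A valid 4-coloring: color 1: [5, 6]; color 2: [3, 4].
(χ(G) = 2 ≤ 4.)

Yes, G is 4-colorable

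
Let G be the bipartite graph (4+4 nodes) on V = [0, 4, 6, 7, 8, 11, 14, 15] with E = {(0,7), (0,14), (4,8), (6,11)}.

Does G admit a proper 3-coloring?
A valid 3-coloring: color 1: [0, 8, 11, 15]; color 2: [4, 6, 7, 14].
(χ(G) = 2 ≤ 3.)

Yes, G is 3-colorable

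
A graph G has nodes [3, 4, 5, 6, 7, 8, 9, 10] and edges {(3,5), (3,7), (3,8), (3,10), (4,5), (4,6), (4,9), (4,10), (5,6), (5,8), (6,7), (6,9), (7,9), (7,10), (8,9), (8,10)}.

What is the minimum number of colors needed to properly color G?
Clique number ω(G) = 3 (lower bound: χ ≥ ω).
The clique on [4, 6, 9] has size 3, forcing χ ≥ 3, and the coloring below uses 3 colors, so χ(G) = 3.
A valid 3-coloring: color 1: [5, 9, 10]; color 2: [3, 6]; color 3: [4, 7, 8].

χ(G) = 3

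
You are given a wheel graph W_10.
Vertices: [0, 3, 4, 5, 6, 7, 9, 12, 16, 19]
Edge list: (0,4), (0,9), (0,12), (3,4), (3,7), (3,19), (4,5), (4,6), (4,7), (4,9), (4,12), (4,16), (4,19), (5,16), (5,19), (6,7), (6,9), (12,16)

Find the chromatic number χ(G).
χ(G) = 4

Clique number ω(G) = 3 (lower bound: χ ≥ ω).
Odd cycle [19, 3, 7, 6, 9, 0, 12, 16, 5] needs 3 colors (χ ≥ 3).
Vertex 4 is adjacent to every vertex of [0, 3, 5, 6, 7, 9, 12, 16, 19], which already need 3 colors among themselves, so 4 needs a new color (χ ≥ 4).
The coloring below uses 4 colors, so χ(G) = 4.
A valid 4-coloring: color 1: [4]; color 2: [7, 9, 16, 19]; color 3: [0, 3, 5, 6]; color 4: [12].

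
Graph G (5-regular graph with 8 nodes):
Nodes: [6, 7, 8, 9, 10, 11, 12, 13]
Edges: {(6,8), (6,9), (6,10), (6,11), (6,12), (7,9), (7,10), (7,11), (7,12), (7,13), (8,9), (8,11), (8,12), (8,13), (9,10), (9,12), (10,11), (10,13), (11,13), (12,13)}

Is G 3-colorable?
The clique on vertices [7, 10, 11, 13] has size 4 > 3, so it alone needs 4 colors.

No, G is not 3-colorable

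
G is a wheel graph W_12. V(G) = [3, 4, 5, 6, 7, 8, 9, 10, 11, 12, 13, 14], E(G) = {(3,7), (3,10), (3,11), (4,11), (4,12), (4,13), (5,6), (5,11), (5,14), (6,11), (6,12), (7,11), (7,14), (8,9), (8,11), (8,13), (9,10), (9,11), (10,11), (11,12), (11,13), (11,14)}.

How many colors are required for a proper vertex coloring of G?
χ(G) = 4

Clique number ω(G) = 3 (lower bound: χ ≥ ω).
Odd cycle [8, 9, 10, 3, 7, 14, 5, 6, 12, 4, 13] needs 3 colors (χ ≥ 3).
Vertex 11 is adjacent to every vertex of [3, 4, 5, 6, 7, 8, 9, 10, 12, 13, 14], which already need 3 colors among themselves, so 11 needs a new color (χ ≥ 4).
The coloring below uses 4 colors, so χ(G) = 4.
A valid 4-coloring: color 1: [11]; color 2: [4, 5, 7, 8, 10]; color 3: [3, 6, 9, 13, 14]; color 4: [12].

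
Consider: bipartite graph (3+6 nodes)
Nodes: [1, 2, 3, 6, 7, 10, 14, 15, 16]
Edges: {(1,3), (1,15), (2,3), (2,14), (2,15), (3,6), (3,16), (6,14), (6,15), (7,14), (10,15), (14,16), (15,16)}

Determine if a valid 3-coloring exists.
A valid 3-coloring: color 1: [3, 14, 15]; color 2: [1, 2, 6, 7, 10, 16].
(χ(G) = 2 ≤ 3.)

Yes, G is 3-colorable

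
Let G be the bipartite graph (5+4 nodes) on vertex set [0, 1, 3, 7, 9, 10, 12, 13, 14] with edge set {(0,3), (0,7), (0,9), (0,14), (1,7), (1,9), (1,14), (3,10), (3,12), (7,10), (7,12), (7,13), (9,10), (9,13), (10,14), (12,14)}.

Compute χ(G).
Clique number ω(G) = 2 (lower bound: χ ≥ ω).
The graph is bipartite (no odd cycle), so 2 colors suffice: χ(G) = 2.
A valid 2-coloring: color 1: [3, 7, 9, 14]; color 2: [0, 1, 10, 12, 13].

χ(G) = 2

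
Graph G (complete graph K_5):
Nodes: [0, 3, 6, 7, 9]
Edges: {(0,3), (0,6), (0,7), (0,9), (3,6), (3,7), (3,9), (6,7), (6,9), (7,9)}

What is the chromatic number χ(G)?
Clique number ω(G) = 5 (lower bound: χ ≥ ω).
The clique on [0, 3, 6, 7, 9] has size 5, forcing χ ≥ 5, and the coloring below uses 5 colors, so χ(G) = 5.
A valid 5-coloring: color 1: [3]; color 2: [0]; color 3: [7]; color 4: [9]; color 5: [6].

χ(G) = 5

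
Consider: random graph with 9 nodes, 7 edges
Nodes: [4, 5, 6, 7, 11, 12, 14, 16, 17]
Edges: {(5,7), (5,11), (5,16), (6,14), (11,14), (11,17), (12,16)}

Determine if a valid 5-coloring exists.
Yes, G is 5-colorable

A valid 5-coloring: color 1: [4, 5, 12, 14, 17]; color 2: [6, 7, 11, 16].
(χ(G) = 2 ≤ 5.)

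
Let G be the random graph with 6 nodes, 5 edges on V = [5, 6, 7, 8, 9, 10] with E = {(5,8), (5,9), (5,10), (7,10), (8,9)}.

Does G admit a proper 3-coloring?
Yes, G is 3-colorable

A valid 3-coloring: color 1: [5, 6, 7]; color 2: [8, 10]; color 3: [9].
(χ(G) = 3 ≤ 3.)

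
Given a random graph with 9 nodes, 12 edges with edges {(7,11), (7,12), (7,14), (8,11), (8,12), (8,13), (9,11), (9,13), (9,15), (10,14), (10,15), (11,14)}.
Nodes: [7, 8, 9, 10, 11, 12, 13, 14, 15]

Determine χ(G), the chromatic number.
Clique number ω(G) = 3 (lower bound: χ ≥ ω).
The clique on [7, 11, 14] has size 3, forcing χ ≥ 3, and the coloring below uses 3 colors, so χ(G) = 3.
A valid 3-coloring: color 1: [11, 12, 13, 15]; color 2: [8, 9, 14]; color 3: [7, 10].

χ(G) = 3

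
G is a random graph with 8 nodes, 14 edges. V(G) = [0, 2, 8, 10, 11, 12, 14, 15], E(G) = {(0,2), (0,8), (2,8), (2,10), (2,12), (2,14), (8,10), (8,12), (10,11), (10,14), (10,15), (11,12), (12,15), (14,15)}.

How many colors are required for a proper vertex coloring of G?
χ(G) = 3

Clique number ω(G) = 3 (lower bound: χ ≥ ω).
The clique on [0, 2, 8] has size 3, forcing χ ≥ 3, and the coloring below uses 3 colors, so χ(G) = 3.
A valid 3-coloring: color 1: [2, 11, 15]; color 2: [0, 10, 12]; color 3: [8, 14].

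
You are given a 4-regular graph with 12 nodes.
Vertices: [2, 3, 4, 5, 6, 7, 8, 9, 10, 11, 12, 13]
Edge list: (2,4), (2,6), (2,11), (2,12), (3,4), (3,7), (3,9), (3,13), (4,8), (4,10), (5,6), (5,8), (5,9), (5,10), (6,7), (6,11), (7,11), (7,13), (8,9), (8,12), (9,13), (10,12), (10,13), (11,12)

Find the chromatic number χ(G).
χ(G) = 4

Clique number ω(G) = 3 (lower bound: χ ≥ ω).
Suppose a proper 3-coloring c exists. The clique [2, 6, 11] takes 3 distinct colors; by symmetry let c(2) = 1, c(6) = 2, c(11) = 3.
- Vertex 7: neighbors [6, 11] already have colors [2, 3] ⇒ c(7) = 1.
- Vertex 12: neighbors [2, 11] already have colors [1, 3] ⇒ c(12) = 2.
- Vertex 3: neighbors [7] already have colors [1]; try each remaining color.
- Case c(3) = 2:
  - Vertex 4: neighbors [2, 3] already have colors [1, 2] ⇒ c(4) = 3.
  - Vertex 8: neighbors [12, 4] already have colors [2, 3] ⇒ c(8) = 1.
  - Vertex 5: neighbors [8, 6] already have colors [1, 2] ⇒ c(5) = 3.
  - Vertex 9: neighbors [8, 3, 5] already have colors [1, 2, 3] — all 3 colors blocked. Contradiction.
- Case c(3) = 3:
  - Vertex 4: neighbors [2, 3] already have colors [1, 3] ⇒ c(4) = 2.
  - Vertex 13: neighbors [7, 3] already have colors [1, 3] ⇒ c(13) = 2.
  - Vertex 9: neighbors [13, 3] already have colors [2, 3] ⇒ c(9) = 1.
  - Vertex 5: neighbors [9, 6] already have colors [1, 2] ⇒ c(5) = 3.
  - Vertex 8: neighbors [9, 4, 5] already have colors [1, 2, 3] — all 3 colors blocked. Contradiction.
Every case ends in a contradiction, so G has no proper 3-coloring (χ ≥ 4).
The coloring below uses 4 colors, so χ(G) = 4.
A valid 4-coloring: color 1: [3, 6, 8, 10]; color 2: [4, 5, 11, 13]; color 3: [2, 7, 9]; color 4: [12].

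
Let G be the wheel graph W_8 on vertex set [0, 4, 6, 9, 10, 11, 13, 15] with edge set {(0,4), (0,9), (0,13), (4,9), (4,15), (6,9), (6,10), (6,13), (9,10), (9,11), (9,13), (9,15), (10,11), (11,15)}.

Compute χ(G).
χ(G) = 4

Clique number ω(G) = 3 (lower bound: χ ≥ ω).
Odd cycle [15, 4, 0, 13, 6, 10, 11] needs 3 colors (χ ≥ 3).
Vertex 9 is adjacent to every vertex of [0, 4, 6, 10, 11, 13, 15], which already need 3 colors among themselves, so 9 needs a new color (χ ≥ 4).
The coloring below uses 4 colors, so χ(G) = 4.
A valid 4-coloring: color 1: [9]; color 2: [0, 10, 15]; color 3: [4, 11, 13]; color 4: [6].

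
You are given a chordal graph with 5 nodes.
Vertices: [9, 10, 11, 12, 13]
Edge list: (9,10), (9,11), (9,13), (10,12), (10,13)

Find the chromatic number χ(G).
Clique number ω(G) = 3 (lower bound: χ ≥ ω).
The clique on [9, 10, 13] has size 3, forcing χ ≥ 3, and the coloring below uses 3 colors, so χ(G) = 3.
A valid 3-coloring: color 1: [9, 12]; color 2: [10, 11]; color 3: [13].

χ(G) = 3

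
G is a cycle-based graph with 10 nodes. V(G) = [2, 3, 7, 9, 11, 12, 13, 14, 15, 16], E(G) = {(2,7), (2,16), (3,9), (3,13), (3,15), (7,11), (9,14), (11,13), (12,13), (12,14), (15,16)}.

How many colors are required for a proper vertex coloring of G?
Clique number ω(G) = 2 (lower bound: χ ≥ ω).
Odd cycle [9, 14, 12, 13, 3] needs 3 colors (χ ≥ 3).
The coloring below uses 3 colors, so χ(G) = 3.
A valid 3-coloring: color 1: [2, 3, 11, 14]; color 2: [7, 9, 13, 16]; color 3: [12, 15].

χ(G) = 3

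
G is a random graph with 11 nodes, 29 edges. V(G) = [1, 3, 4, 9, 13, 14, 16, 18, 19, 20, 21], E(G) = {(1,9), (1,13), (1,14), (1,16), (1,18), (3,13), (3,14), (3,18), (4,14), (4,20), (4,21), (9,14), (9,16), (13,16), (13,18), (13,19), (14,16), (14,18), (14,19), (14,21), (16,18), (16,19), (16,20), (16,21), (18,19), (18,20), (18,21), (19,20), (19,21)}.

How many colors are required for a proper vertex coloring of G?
χ(G) = 5

Clique number ω(G) = 5 (lower bound: χ ≥ ω).
The clique on [14, 16, 18, 19, 21] has size 5, forcing χ ≥ 5, and the coloring below uses 5 colors, so χ(G) = 5.
A valid 5-coloring: color 1: [13, 14, 20]; color 2: [4, 9, 18]; color 3: [3, 16]; color 4: [1, 19]; color 5: [21].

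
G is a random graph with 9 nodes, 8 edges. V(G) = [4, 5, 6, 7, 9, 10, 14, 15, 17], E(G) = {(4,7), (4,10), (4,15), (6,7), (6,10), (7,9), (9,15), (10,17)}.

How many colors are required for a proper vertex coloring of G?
χ(G) = 2

Clique number ω(G) = 2 (lower bound: χ ≥ ω).
The graph is bipartite (no odd cycle), so 2 colors suffice: χ(G) = 2.
A valid 2-coloring: color 1: [5, 7, 10, 14, 15]; color 2: [4, 6, 9, 17].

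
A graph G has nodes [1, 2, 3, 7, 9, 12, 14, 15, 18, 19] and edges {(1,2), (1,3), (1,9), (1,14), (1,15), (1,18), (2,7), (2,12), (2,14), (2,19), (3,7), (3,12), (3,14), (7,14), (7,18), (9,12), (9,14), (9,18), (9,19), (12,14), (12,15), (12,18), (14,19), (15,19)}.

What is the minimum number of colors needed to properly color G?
χ(G) = 3

Clique number ω(G) = 3 (lower bound: χ ≥ ω).
The clique on [1, 9, 18] has size 3, forcing χ ≥ 3, and the coloring below uses 3 colors, so χ(G) = 3.
A valid 3-coloring: color 1: [14, 15, 18]; color 2: [1, 7, 12, 19]; color 3: [2, 3, 9].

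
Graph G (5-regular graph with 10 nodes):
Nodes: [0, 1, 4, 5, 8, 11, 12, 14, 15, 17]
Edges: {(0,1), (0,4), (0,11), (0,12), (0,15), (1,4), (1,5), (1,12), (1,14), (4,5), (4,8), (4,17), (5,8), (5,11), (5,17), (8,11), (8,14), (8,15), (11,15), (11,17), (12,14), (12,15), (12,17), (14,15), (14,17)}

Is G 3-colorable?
No, G is not 3-colorable

Odd cycle [8, 11, 0, 12, 14] needs 3 colors (χ ≥ 3).
Vertex 15 is adjacent to every vertex of [0, 8, 11, 12, 14], which already need 3 colors among themselves, so 15 needs a new color (χ ≥ 4).
Hence χ(G) ≥ 4 > 3, so no proper 3-coloring exists.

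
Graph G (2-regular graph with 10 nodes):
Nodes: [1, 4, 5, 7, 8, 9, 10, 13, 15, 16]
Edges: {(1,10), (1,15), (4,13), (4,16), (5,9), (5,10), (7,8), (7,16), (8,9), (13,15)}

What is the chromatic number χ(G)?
χ(G) = 2

Clique number ω(G) = 2 (lower bound: χ ≥ ω).
The graph is bipartite (no odd cycle), so 2 colors suffice: χ(G) = 2.
A valid 2-coloring: color 1: [1, 5, 8, 13, 16]; color 2: [4, 7, 9, 10, 15].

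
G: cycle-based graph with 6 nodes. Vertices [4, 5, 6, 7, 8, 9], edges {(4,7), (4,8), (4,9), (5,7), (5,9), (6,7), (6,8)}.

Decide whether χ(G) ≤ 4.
A valid 4-coloring: color 1: [7, 8, 9]; color 2: [4, 5, 6].
(χ(G) = 2 ≤ 4.)

Yes, G is 4-colorable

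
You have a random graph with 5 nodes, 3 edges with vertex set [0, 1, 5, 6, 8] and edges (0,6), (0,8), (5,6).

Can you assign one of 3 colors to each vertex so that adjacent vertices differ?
Yes, G is 3-colorable

A valid 3-coloring: color 1: [0, 1, 5]; color 2: [6, 8].
(χ(G) = 2 ≤ 3.)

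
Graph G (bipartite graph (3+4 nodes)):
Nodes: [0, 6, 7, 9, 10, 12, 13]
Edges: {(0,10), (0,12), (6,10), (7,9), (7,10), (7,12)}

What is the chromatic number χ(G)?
Clique number ω(G) = 2 (lower bound: χ ≥ ω).
The graph is bipartite (no odd cycle), so 2 colors suffice: χ(G) = 2.
A valid 2-coloring: color 1: [9, 10, 12, 13]; color 2: [0, 6, 7].

χ(G) = 2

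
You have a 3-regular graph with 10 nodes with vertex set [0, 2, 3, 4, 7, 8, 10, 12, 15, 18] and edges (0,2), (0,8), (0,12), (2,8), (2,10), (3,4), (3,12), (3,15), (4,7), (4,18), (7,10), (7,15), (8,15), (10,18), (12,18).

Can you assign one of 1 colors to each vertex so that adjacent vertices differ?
No, G is not 1-colorable

The clique on vertices [0, 2, 8] has size 3 > 1, so it alone needs 3 colors.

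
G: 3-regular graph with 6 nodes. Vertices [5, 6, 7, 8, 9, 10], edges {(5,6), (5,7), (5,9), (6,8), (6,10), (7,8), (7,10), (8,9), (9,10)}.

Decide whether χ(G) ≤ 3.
A valid 3-coloring: color 1: [5, 8, 10]; color 2: [6, 7, 9].
(χ(G) = 2 ≤ 3.)

Yes, G is 3-colorable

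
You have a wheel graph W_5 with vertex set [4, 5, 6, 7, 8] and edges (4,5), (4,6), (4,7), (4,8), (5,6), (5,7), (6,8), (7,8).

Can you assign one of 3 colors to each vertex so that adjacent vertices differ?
Yes, G is 3-colorable

A valid 3-coloring: color 1: [4]; color 2: [6, 7]; color 3: [5, 8].
(χ(G) = 3 ≤ 3.)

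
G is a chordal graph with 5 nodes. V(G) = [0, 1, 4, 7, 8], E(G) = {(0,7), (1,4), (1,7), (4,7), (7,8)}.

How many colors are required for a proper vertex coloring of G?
χ(G) = 3

Clique number ω(G) = 3 (lower bound: χ ≥ ω).
The clique on [1, 4, 7] has size 3, forcing χ ≥ 3, and the coloring below uses 3 colors, so χ(G) = 3.
A valid 3-coloring: color 1: [7]; color 2: [0, 1, 8]; color 3: [4].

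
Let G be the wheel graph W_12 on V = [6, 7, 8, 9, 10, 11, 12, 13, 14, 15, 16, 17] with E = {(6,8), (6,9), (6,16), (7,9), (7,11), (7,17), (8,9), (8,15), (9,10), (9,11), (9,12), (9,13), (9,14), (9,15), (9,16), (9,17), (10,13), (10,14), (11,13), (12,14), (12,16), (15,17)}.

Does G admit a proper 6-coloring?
A valid 6-coloring: color 1: [9]; color 2: [8, 11, 14, 16, 17]; color 3: [6, 7, 10, 12, 15]; color 4: [13].
(χ(G) = 4 ≤ 6.)

Yes, G is 6-colorable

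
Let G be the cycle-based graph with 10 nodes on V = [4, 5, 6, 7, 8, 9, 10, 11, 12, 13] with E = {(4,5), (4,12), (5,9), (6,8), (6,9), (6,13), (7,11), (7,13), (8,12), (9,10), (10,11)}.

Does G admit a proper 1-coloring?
Edge (4,12) forces its endpoints to differ, so 1 color is not enough.

No, G is not 1-colorable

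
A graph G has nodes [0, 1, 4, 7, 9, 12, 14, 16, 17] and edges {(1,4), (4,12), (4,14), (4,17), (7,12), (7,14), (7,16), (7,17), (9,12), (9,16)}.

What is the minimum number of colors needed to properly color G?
Clique number ω(G) = 2 (lower bound: χ ≥ ω).
The graph is bipartite (no odd cycle), so 2 colors suffice: χ(G) = 2.
A valid 2-coloring: color 1: [0, 4, 7, 9]; color 2: [1, 12, 14, 16, 17].

χ(G) = 2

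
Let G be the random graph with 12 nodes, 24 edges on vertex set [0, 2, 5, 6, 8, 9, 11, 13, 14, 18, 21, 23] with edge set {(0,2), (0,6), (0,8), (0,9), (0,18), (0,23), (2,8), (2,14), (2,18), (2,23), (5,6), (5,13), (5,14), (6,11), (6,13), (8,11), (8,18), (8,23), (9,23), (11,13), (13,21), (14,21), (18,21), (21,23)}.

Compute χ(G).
χ(G) = 4

Clique number ω(G) = 4 (lower bound: χ ≥ ω).
The clique on [0, 2, 8, 18] has size 4, forcing χ ≥ 4, and the coloring below uses 4 colors, so χ(G) = 4.
A valid 4-coloring: color 1: [0, 5, 11, 21]; color 2: [2, 6, 9]; color 3: [8, 13, 14]; color 4: [18, 23].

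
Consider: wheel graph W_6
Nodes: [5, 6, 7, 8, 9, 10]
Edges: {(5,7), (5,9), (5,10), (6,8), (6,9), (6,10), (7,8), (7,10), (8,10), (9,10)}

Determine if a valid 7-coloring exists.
Yes, G is 7-colorable

A valid 7-coloring: color 1: [10]; color 2: [6, 7]; color 3: [8, 9]; color 4: [5].
(χ(G) = 4 ≤ 7.)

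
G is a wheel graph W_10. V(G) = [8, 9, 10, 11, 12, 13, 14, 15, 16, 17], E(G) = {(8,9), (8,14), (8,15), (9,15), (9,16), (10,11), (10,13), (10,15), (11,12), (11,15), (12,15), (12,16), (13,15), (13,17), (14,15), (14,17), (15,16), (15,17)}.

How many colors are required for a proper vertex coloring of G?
Clique number ω(G) = 3 (lower bound: χ ≥ ω).
Odd cycle [16, 9, 8, 14, 17, 13, 10, 11, 12] needs 3 colors (χ ≥ 3).
Vertex 15 is adjacent to every vertex of [8, 9, 10, 11, 12, 13, 14, 16, 17], which already need 3 colors among themselves, so 15 needs a new color (χ ≥ 4).
The coloring below uses 4 colors, so χ(G) = 4.
A valid 4-coloring: color 1: [15]; color 2: [8, 11, 16, 17]; color 3: [9, 12, 13, 14]; color 4: [10].

χ(G) = 4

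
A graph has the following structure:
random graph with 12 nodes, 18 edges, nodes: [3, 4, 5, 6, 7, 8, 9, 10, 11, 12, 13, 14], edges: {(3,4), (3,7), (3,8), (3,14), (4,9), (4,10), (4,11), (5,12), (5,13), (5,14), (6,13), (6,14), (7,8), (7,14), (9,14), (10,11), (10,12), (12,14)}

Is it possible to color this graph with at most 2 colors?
The clique on vertices [4, 10, 11] has size 3 > 2, so it alone needs 3 colors.

No, G is not 2-colorable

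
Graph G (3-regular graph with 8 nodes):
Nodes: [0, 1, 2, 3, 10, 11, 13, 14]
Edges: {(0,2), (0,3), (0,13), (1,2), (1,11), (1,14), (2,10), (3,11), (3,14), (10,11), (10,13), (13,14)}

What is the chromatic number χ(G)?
Clique number ω(G) = 2 (lower bound: χ ≥ ω).
Odd cycle [3, 0, 2, 10, 11] needs 3 colors (χ ≥ 3).
The coloring below uses 3 colors, so χ(G) = 3.
A valid 3-coloring: color 1: [1, 3, 10]; color 2: [2, 11, 13]; color 3: [0, 14].

χ(G) = 3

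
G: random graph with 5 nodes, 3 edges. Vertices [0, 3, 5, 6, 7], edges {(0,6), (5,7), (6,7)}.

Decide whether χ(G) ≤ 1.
Edge (5,7) forces its endpoints to differ, so 1 color is not enough.

No, G is not 1-colorable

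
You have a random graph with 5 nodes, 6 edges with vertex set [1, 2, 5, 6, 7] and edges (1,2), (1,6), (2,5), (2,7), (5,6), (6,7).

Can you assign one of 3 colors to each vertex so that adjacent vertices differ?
A valid 3-coloring: color 1: [2, 6]; color 2: [1, 5, 7].
(χ(G) = 2 ≤ 3.)

Yes, G is 3-colorable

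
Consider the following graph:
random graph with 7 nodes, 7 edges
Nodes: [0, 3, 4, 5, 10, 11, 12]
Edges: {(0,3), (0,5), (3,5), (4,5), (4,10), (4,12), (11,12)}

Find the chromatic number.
χ(G) = 3

Clique number ω(G) = 3 (lower bound: χ ≥ ω).
The clique on [0, 3, 5] has size 3, forcing χ ≥ 3, and the coloring below uses 3 colors, so χ(G) = 3.
A valid 3-coloring: color 1: [0, 4, 11]; color 2: [5, 10, 12]; color 3: [3].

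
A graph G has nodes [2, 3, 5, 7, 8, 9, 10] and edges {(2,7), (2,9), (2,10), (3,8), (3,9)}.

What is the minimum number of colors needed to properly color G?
χ(G) = 2

Clique number ω(G) = 2 (lower bound: χ ≥ ω).
The graph is bipartite (no odd cycle), so 2 colors suffice: χ(G) = 2.
A valid 2-coloring: color 1: [2, 3, 5]; color 2: [7, 8, 9, 10].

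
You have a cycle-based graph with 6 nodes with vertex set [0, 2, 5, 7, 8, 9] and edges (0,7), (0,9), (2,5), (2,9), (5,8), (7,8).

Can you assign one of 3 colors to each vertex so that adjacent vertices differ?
Yes, G is 3-colorable

A valid 3-coloring: color 1: [5, 7, 9]; color 2: [0, 2, 8].
(χ(G) = 2 ≤ 3.)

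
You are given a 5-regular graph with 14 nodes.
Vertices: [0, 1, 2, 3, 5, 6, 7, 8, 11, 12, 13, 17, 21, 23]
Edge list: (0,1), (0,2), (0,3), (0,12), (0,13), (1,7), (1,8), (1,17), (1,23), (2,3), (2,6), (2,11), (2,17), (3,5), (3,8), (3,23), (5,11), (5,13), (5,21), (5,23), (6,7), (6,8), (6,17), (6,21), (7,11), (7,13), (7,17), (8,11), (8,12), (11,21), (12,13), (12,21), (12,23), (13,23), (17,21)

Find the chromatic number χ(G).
χ(G) = 4

Clique number ω(G) = 3 (lower bound: χ ≥ ω).
Suppose a proper 3-coloring c exists. The clique [0, 2, 3] takes 3 distinct colors; by symmetry let c(0) = 1, c(2) = 2, c(3) = 3.
- Vertex 1: neighbors [0] already have colors [1]; try each remaining color.
- Case c(1) = 2:
  - Vertex 8: neighbors [1, 3] already have colors [2, 3] ⇒ c(8) = 1.
  - Vertex 6: neighbors [8, 2] already have colors [1, 2] ⇒ c(6) = 3.
  - Vertex 7: neighbors [1, 6] already have colors [2, 3] ⇒ c(7) = 1.
  - Vertex 17: neighbors [7, 1, 6] already have colors [1, 2, 3] — all 3 colors blocked. Contradiction.
- Case c(1) = 3:
  - Vertex 17: neighbors [2, 1] already have colors [2, 3] ⇒ c(17) = 1.
  - Vertex 6: neighbors [17, 2] already have colors [1, 2] ⇒ c(6) = 3.
  - Vertex 21: neighbors [17, 6] already have colors [1, 3] ⇒ c(21) = 2.
  - Vertex 5: neighbors [21, 3] already have colors [2, 3] ⇒ c(5) = 1.
  - Vertex 12: neighbors [0, 21] already have colors [1, 2] ⇒ c(12) = 3.
  - Vertex 7: neighbors [17, 1] already have colors [1, 3] ⇒ c(7) = 2.
  - Vertex 13: neighbors [0, 7, 12] already have colors [1, 2, 3] — all 3 colors blocked. Contradiction.
Every case ends in a contradiction, so G has no proper 3-coloring (χ ≥ 4).
The coloring below uses 4 colors, so χ(G) = 4.
A valid 4-coloring: color 1: [1, 3, 6, 11, 13]; color 2: [2, 5, 7, 12]; color 3: [0, 8, 17, 23]; color 4: [21].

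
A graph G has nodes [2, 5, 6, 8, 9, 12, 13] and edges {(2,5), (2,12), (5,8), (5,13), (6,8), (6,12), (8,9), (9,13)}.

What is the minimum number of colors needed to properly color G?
Clique number ω(G) = 2 (lower bound: χ ≥ ω).
Odd cycle [5, 2, 12, 6, 8] needs 3 colors (χ ≥ 3).
The coloring below uses 3 colors, so χ(G) = 3.
A valid 3-coloring: color 1: [2, 8, 13]; color 2: [5, 6, 9]; color 3: [12].

χ(G) = 3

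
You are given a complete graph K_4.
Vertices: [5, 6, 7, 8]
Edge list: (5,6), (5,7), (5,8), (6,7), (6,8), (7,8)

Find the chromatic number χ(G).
χ(G) = 4

Clique number ω(G) = 4 (lower bound: χ ≥ ω).
The clique on [5, 6, 7, 8] has size 4, forcing χ ≥ 4, and the coloring below uses 4 colors, so χ(G) = 4.
A valid 4-coloring: color 1: [7]; color 2: [8]; color 3: [5]; color 4: [6].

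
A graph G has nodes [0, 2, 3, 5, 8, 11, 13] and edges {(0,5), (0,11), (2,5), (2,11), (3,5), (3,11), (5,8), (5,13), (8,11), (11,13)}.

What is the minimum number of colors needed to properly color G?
Clique number ω(G) = 2 (lower bound: χ ≥ ω).
The graph is bipartite (no odd cycle), so 2 colors suffice: χ(G) = 2.
A valid 2-coloring: color 1: [5, 11]; color 2: [0, 2, 3, 8, 13].

χ(G) = 2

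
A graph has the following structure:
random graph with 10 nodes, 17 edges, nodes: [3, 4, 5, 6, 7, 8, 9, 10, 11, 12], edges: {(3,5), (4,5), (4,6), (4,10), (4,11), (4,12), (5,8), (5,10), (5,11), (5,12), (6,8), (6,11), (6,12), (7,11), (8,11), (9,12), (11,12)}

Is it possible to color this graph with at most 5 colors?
A valid 5-coloring: color 1: [3, 9, 10, 11]; color 2: [5, 6, 7]; color 3: [8, 12]; color 4: [4].
(χ(G) = 4 ≤ 5.)

Yes, G is 5-colorable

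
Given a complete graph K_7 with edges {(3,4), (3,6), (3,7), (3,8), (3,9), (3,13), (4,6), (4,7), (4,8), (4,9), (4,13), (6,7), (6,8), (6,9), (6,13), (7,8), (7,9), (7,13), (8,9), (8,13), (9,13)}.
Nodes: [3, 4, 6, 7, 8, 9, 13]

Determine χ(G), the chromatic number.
χ(G) = 7

Clique number ω(G) = 7 (lower bound: χ ≥ ω).
The clique on [3, 4, 6, 7, 8, 9, 13] has size 7, forcing χ ≥ 7, and the coloring below uses 7 colors, so χ(G) = 7.
A valid 7-coloring: color 1: [7]; color 2: [3]; color 3: [6]; color 4: [8]; color 5: [9]; color 6: [13]; color 7: [4].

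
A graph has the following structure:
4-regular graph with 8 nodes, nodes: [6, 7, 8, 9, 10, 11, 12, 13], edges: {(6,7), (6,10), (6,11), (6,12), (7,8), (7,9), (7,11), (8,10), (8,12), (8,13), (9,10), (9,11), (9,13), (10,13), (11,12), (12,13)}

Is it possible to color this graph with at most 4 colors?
A valid 4-coloring: color 1: [7, 10, 12]; color 2: [6, 8, 9]; color 3: [11, 13].
(χ(G) = 3 ≤ 4.)

Yes, G is 4-colorable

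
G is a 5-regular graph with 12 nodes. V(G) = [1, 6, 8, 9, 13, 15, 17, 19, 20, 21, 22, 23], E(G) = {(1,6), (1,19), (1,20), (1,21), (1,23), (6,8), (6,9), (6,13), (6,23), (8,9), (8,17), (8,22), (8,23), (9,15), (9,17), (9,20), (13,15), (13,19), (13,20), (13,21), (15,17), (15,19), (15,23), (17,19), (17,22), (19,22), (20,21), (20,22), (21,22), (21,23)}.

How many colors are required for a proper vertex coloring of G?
Clique number ω(G) = 3 (lower bound: χ ≥ ω).
Odd cycle [19, 15, 9, 8, 22] needs 3 colors (χ ≥ 3).
Vertex 17 is adjacent to every vertex of [8, 9, 15, 19, 22], which already need 3 colors among themselves, so 17 needs a new color (χ ≥ 4).
The coloring below uses 4 colors, so χ(G) = 4.
A valid 4-coloring: color 1: [6, 15, 21]; color 2: [1, 9, 13, 22]; color 3: [17, 20, 23]; color 4: [8, 19].

χ(G) = 4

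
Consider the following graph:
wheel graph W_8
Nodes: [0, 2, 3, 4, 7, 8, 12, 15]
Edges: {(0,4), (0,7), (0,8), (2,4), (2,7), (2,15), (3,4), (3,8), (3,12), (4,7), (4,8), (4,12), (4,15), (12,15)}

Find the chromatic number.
χ(G) = 4

Clique number ω(G) = 3 (lower bound: χ ≥ ω).
Odd cycle [8, 3, 12, 15, 2, 7, 0] needs 3 colors (χ ≥ 3).
Vertex 4 is adjacent to every vertex of [0, 2, 3, 7, 8, 12, 15], which already need 3 colors among themselves, so 4 needs a new color (χ ≥ 4).
The coloring below uses 4 colors, so χ(G) = 4.
A valid 4-coloring: color 1: [4]; color 2: [7, 8, 12]; color 3: [0, 3, 15]; color 4: [2].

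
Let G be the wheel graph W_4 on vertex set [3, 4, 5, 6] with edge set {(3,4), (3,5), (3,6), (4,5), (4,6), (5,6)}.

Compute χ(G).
χ(G) = 4

Clique number ω(G) = 4 (lower bound: χ ≥ ω).
The clique on [3, 4, 5, 6] has size 4, forcing χ ≥ 4, and the coloring below uses 4 colors, so χ(G) = 4.
A valid 4-coloring: color 1: [4]; color 2: [5]; color 3: [3]; color 4: [6].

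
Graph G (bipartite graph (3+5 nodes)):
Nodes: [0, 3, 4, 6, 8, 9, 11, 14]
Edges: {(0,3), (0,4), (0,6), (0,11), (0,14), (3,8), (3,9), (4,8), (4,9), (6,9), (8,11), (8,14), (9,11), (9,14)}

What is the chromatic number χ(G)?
Clique number ω(G) = 2 (lower bound: χ ≥ ω).
The graph is bipartite (no odd cycle), so 2 colors suffice: χ(G) = 2.
A valid 2-coloring: color 1: [0, 8, 9]; color 2: [3, 4, 6, 11, 14].

χ(G) = 2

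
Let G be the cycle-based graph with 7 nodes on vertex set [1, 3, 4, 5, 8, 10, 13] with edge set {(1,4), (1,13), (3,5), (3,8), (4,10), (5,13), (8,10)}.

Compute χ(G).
χ(G) = 3

Clique number ω(G) = 2 (lower bound: χ ≥ ω).
Odd cycle [1, 13, 5, 3, 8, 10, 4] needs 3 colors (χ ≥ 3).
The coloring below uses 3 colors, so χ(G) = 3.
A valid 3-coloring: color 1: [1, 5, 10]; color 2: [3, 4, 13]; color 3: [8].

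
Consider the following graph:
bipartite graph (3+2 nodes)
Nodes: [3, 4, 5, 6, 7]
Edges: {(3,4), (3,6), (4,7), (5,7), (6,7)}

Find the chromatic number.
Clique number ω(G) = 2 (lower bound: χ ≥ ω).
The graph is bipartite (no odd cycle), so 2 colors suffice: χ(G) = 2.
A valid 2-coloring: color 1: [3, 7]; color 2: [4, 5, 6].

χ(G) = 2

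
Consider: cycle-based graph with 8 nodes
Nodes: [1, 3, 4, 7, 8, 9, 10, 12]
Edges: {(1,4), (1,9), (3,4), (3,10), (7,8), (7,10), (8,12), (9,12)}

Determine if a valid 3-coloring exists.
A valid 3-coloring: color 1: [1, 3, 7, 12]; color 2: [4, 8, 9, 10].
(χ(G) = 2 ≤ 3.)

Yes, G is 3-colorable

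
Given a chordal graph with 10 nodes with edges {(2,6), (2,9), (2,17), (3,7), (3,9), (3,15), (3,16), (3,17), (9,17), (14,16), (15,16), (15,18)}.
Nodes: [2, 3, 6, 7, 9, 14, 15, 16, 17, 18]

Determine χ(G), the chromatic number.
χ(G) = 3

Clique number ω(G) = 3 (lower bound: χ ≥ ω).
The clique on [2, 9, 17] has size 3, forcing χ ≥ 3, and the coloring below uses 3 colors, so χ(G) = 3.
A valid 3-coloring: color 1: [2, 3, 14, 18]; color 2: [6, 7, 16, 17]; color 3: [9, 15].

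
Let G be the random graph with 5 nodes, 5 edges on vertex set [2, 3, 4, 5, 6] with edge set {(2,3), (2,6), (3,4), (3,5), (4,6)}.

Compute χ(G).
Clique number ω(G) = 2 (lower bound: χ ≥ ω).
The graph is bipartite (no odd cycle), so 2 colors suffice: χ(G) = 2.
A valid 2-coloring: color 1: [3, 6]; color 2: [2, 4, 5].

χ(G) = 2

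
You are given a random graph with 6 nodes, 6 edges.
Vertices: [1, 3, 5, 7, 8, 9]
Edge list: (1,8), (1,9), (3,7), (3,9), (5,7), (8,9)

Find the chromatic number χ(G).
χ(G) = 3

Clique number ω(G) = 3 (lower bound: χ ≥ ω).
The clique on [1, 8, 9] has size 3, forcing χ ≥ 3, and the coloring below uses 3 colors, so χ(G) = 3.
A valid 3-coloring: color 1: [7, 9]; color 2: [1, 3, 5]; color 3: [8].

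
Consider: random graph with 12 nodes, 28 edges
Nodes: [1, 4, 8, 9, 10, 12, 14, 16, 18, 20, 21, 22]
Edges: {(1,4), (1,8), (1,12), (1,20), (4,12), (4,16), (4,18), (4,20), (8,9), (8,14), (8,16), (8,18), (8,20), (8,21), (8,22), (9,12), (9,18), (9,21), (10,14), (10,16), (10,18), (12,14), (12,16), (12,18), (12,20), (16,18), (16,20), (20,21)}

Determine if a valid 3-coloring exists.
The clique on vertices [4, 12, 16, 18] has size 4 > 3, so it alone needs 4 colors.

No, G is not 3-colorable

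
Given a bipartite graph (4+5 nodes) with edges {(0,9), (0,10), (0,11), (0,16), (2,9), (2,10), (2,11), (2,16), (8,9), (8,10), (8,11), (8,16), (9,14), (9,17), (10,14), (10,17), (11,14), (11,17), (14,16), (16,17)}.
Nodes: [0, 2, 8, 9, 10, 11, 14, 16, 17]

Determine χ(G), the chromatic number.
χ(G) = 2

Clique number ω(G) = 2 (lower bound: χ ≥ ω).
The graph is bipartite (no odd cycle), so 2 colors suffice: χ(G) = 2.
A valid 2-coloring: color 1: [9, 10, 11, 16]; color 2: [0, 2, 8, 14, 17].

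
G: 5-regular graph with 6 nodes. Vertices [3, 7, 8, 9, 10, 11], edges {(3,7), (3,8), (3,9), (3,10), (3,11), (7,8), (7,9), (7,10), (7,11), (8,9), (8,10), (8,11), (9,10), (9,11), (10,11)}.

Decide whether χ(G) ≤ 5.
No, G is not 5-colorable

The clique on vertices [3, 7, 8, 9, 10, 11] has size 6 > 5, so it alone needs 6 colors.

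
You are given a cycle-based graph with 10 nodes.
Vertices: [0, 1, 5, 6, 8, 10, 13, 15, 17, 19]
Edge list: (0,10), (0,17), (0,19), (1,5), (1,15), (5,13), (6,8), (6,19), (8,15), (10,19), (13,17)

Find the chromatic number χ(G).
Clique number ω(G) = 3 (lower bound: χ ≥ ω).
The clique on [0, 10, 19] has size 3, forcing χ ≥ 3, and the coloring below uses 3 colors, so χ(G) = 3.
A valid 3-coloring: color 1: [0, 5, 6, 15]; color 2: [1, 8, 17, 19]; color 3: [10, 13].

χ(G) = 3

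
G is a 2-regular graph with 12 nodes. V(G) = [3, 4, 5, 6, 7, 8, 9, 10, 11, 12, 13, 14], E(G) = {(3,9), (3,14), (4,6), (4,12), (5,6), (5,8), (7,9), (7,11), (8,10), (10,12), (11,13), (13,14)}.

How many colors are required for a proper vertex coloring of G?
Clique number ω(G) = 2 (lower bound: χ ≥ ω).
The graph is bipartite (no odd cycle), so 2 colors suffice: χ(G) = 2.
A valid 2-coloring: color 1: [3, 6, 7, 8, 12, 13]; color 2: [4, 5, 9, 10, 11, 14].

χ(G) = 2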